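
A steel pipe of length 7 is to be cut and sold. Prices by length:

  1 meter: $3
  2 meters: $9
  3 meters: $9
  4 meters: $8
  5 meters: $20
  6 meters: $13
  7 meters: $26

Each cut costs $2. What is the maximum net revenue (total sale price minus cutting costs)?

Consider every possible first cut. net[k] is the best of p[i]+net[k−i] over all sellable i≤k, charging 2 whenever i<k.
net[1] = 3
net[2] = max(3+3-2, 9+0) = 9
net[3] = max(3+9-2, 9+3-2, 9+0) = 10
net[4] = max(3+10-2, 9+9-2, 9+3-2, 8+0) = 16
net[5] = max(3+16-2, 9+10-2, 9+9-2, 8+3-2, 20+0) = 20
net[6] = max(3+20-2, 9+16-2, 9+10-2, 8+9-2, 20+3-2, 13+0) = 23
net[7] = max(3+23-2, 9+20-2, 9+16-2, …, 13+3-2, 26+0) = 27
One optimal plan: pieces 5 + 2 (1 cut) → $29 − $2 = $27.

27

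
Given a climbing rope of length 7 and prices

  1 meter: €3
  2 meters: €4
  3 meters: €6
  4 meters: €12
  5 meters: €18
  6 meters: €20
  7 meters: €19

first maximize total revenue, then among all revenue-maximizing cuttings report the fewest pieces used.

Let r[k] be the best obtainable value from length k. For each k, try every first piece i and keep the best of price[i] + r[k−i].
r[1] = 3
r[2] = 6  (first piece 1, then r[1]=3)
r[3] = 9  (first piece 1, then r[2]=6)
r[4] = 12  (first piece 1, then r[3]=9)
r[5] = 18
r[6] = 21  (first piece 1, then r[5]=18)
r[7] = 24  (first piece 1, then r[6]=21)
Maximum revenue is €24.
Now minimize piece count subject to staying optimal: for each k, pieces[k] = 1 + min over i with p[i]+r[k−i]=r[k] of pieces[k−i].
pieces[4] = 1
pieces[5] = 1
pieces[6] = 2
pieces[7] = 3

3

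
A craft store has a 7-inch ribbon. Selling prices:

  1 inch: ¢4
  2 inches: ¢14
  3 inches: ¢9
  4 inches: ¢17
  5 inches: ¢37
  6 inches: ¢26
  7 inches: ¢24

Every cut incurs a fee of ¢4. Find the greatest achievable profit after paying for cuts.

Consider every possible first cut. v[k] is the best of p[i]+v[k−i] over all sellable i≤k, charging 4 whenever i<k.
v[1] = 4
v[2] = 14
v[3] = 14  (first piece 1, then v[2]=14)
v[4] = 24  (first piece 2, then v[2]=14)
v[5] = 37
v[6] = 37  (first piece 1, then v[5]=37)
v[7] = 47  (first piece 2, then v[5]=37)
One optimal plan: pieces 5 + 2 (1 cut) → ¢51 − ¢4 = ¢47.

47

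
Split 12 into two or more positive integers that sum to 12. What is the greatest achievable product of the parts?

81

Fill prod[k] for k=2..12: at each k try every first piece i and multiply by the better of (k−i) uncut or prod[k−i].
prod[2] = 1·max(1,0) = 1·1 = 1
prod[3] = 1·max(2,1) = 1·2 = 2
prod[4] = 2·max(2,1) = 2·2 = 4
prod[5] = 2·max(3,2) = 2·3 = 6
prod[6] = 3·max(3,2) = 3·3 = 9
prod[7] = 2·max(5,6) = 2·6 = 12
prod[8] = 2·max(6,9) = 2·9 = 18
prod[9] = 3·max(6,9) = 3·9 = 27
prod[10] = 2·max(8,18) = 2·18 = 36
prod[11] = 2·max(9,27) = 2·27 = 54
prod[12] = 3·max(9,27) = 3·27 = 81
One optimal split: 3 + 3 + 3 + 3; product 3·3·3·3 = 81.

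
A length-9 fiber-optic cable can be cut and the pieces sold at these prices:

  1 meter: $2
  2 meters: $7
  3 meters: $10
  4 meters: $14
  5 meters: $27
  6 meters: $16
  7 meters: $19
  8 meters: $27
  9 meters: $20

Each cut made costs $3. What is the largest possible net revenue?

38

Build r[k] bottom-up: r[k] = max over allowed piece i of (p[i] + r[k−i]) − 3 per cut.
r[1] = 2
r[2] = max(2+2-3, 7+0) = 7
r[3] = max(2+7-3, 7+2-3, 10+0) = 10
r[4] = max(2+10-3, 7+7-3, 10+2-3, 14+0) = 14
r[5] = max(2+14-3, 7+10-3, 10+7-3, 14+2-3, 27+0) = 27
r[6] = max(2+27-3, 7+14-3, 10+10-3, 14+7-3, 27+2-3, 16+0) = 26
r[7] = max(2+26-3, 7+27-3, 10+14-3, …, 16+2-3, 19+0) = 31
r[8] = max(2+31-3, 7+26-3, 10+27-3, …, 19+2-3, 27+0) = 34
r[9] = max(2+34-3, 7+31-3, 10+26-3, …, 27+2-3, 20+0) = 38
One optimal plan: pieces 5 + 4 (1 cut) → $41 − $3 = $38.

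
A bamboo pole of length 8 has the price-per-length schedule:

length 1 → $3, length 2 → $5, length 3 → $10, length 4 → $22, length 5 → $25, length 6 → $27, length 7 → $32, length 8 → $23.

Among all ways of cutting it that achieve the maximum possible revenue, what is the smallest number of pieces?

2

Consider every possible first cut. r[k] is the best of p[i]+r[k−i] over all sellable i≤k.
r[1] = 3
r[2] = 6  (first piece 1, then r[1]=3)
r[3] = 10
r[4] = 22
r[5] = 25  (first piece 1, then r[4]=22)
r[6] = 28  (first piece 1, then r[5]=25)
r[7] = 32  (first piece 3, then r[4]=22)
r[8] = 44  (first piece 4, then r[4]=22)
Maximum revenue is $44.
Now minimize piece count subject to staying optimal: for each k, pieces[k] = 1 + min over i with p[i]+r[k−i]=r[k] of pieces[k−i].
pieces[5] = 1
pieces[6] = 2
pieces[7] = 1
pieces[8] = 2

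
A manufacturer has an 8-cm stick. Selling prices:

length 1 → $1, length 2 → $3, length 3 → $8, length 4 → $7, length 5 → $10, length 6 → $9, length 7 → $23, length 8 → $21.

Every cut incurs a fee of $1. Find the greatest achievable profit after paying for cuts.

Consider every possible first cut. net[k] is the best of p[i]+net[k−i] over all sellable i≤k, charging 1 whenever i<k.
net[1] = 1
net[2] = 3
net[3] = 8
net[4] = 8  (first piece 1, then net[3]=8)
net[5] = 10  (first piece 2, then net[3]=8)
net[6] = 15  (first piece 3, then net[3]=8)
net[7] = 23
net[8] = 23  (first piece 1, then net[7]=23)
One optimal plan: pieces 7 + 1 (1 cut) → $24 − $1 = $23.

23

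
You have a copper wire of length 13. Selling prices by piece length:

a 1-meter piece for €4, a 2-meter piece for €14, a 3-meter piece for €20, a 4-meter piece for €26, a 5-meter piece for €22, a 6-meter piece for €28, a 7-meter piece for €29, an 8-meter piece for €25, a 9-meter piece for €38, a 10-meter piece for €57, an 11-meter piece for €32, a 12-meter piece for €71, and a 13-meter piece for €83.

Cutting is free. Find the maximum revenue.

90

Consider every possible first cut. R[k] is the best of p[i]+R[k−i] over all sellable i≤k.
R[1] = 4
R[2] = max(4+4, 14+0) = 14
R[3] = max(4+14, 14+4, 20+0) = 20
R[4] = max(4+20, 14+14, 20+4, 26+0) = 28
R[5] = max(4+28, 14+20, 20+14, 26+4, 22+0) = 34
R[6] = max(4+34, 14+28, 20+20, 26+14, 22+4, 28+0) = 42
R[7] = max(4+42, 14+34, 20+28, …, 28+4, 29+0) = 48
R[8] = max(4+48, 14+42, 20+34, …, 29+4, 25+0) = 56
R[9] = max(4+56, 14+48, 20+42, …, 25+4, 38+0) = 62
R[10] = max(4+62, 14+56, 20+48, …, 38+4, 57+0) = 70
R[11] = max(4+70, 14+62, 20+56, …, 57+4, 32+0) = 76
R[12] = max(4+76, 14+70, 20+62, …, 32+4, 71+0) = 84
R[13] = max(4+84, 14+76, 20+70, …, 71+4, 83+0) = 90
One optimal cutting: 3 + 2 + 2 + 2 + 2 + 2 → €20 + €14 + €14 + €14 + €14 + €14 = €90.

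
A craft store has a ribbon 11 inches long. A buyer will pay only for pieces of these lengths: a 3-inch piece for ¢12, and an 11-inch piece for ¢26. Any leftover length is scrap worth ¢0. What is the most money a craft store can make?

Consider every possible first cut. f[k] is the best of p[i]+f[k−i] over all sellable i≤k.
f[1] = 0
f[2] = 0
f[3] = 12
f[4] = 12
f[5] = 12
f[6] = 24  (first piece 3, then f[3]=12)
f[7] = 24
f[8] = 24
f[9] = 36  (first piece 3, then f[6]=24)
f[10] = 36
f[11] = 36
One optimal cutting: pieces 3 + 3 + 3 with 2 inches of scrap → ¢36.

36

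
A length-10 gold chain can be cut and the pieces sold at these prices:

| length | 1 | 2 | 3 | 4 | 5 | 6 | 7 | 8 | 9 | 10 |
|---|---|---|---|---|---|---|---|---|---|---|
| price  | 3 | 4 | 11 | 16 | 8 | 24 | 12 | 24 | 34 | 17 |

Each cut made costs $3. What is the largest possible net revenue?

37

Let r[k] be the best obtainable value from length k. For each k, try every first piece i and keep the best of price[i] + r[k−i] minus the 3 cut fee when i<k.
r[1] = 3
r[2] = 4
r[3] = 11
r[4] = 16
r[5] = 16  (first piece 1, then r[4]=16)
r[6] = 24
r[7] = 24  (first piece 1, then r[6]=24)
r[8] = 29  (first piece 4, then r[4]=16)
r[9] = 34
r[10] = 37  (first piece 4, then r[6]=24)
One optimal plan: pieces 6 + 4 (1 cut) → $40 − $3 = $37.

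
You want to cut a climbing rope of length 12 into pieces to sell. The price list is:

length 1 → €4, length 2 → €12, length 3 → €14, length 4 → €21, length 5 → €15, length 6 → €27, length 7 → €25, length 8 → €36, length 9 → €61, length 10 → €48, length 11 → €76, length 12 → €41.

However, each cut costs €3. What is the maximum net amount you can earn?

77

Consider every possible first cut. v[k] is the best of p[i]+v[k−i] over all sellable i≤k, charging 3 whenever i<k.
v[1] = 4
v[2] = max(4+4-3, 12+0) = 12
v[3] = max(4+12-3, 12+4-3, 14+0) = 14
v[4] = max(4+14-3, 12+12-3, 14+4-3, 21+0) = 21
v[5] = max(4+21-3, 12+14-3, 14+12-3, 21+4-3, 15+0) = 23
v[6] = max(4+23-3, 12+21-3, 14+14-3, 21+12-3, 15+4-3, 27+0) = 30
v[7] = max(4+30-3, 12+23-3, 14+21-3, …, 27+4-3, 25+0) = 32
v[8] = max(4+32-3, 12+30-3, 14+23-3, …, 25+4-3, 36+0) = 39
v[9] = max(4+39-3, 12+32-3, 14+30-3, …, 36+4-3, 61+0) = 61
v[10] = max(4+61-3, 12+39-3, 14+32-3, …, 61+4-3, 48+0) = 62
v[11] = max(4+62-3, 12+61-3, 14+39-3, …, 48+4-3, 76+0) = 76
v[12] = max(4+76-3, 12+62-3, 14+61-3, …, 76+4-3, 41+0) = 77
One optimal plan: pieces 11 + 1 (1 cut) → €80 − €3 = €77.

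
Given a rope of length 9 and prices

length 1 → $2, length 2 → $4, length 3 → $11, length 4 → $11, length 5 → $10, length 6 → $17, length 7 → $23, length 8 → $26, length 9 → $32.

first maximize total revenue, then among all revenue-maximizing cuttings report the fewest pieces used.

3

Let r[k] be the best obtainable value from length k. For each k, try every first piece i and keep the best of price[i] + r[k−i].
r[1] = 2
r[2] = max(2+2, 4+0) = 4
r[3] = max(2+4, 4+2, 11+0) = 11
r[4] = max(2+11, 4+4, 11+2, 11+0) = 13
r[5] = max(2+13, 4+11, 11+4, 11+2, 10+0) = 15
r[6] = max(2+15, 4+13, 11+11, 11+4, 10+2, 17+0) = 22
r[7] = max(2+22, 4+15, 11+13, …, 17+2, 23+0) = 24
r[8] = max(2+24, 4+22, 11+15, …, 23+2, 26+0) = 26
r[9] = max(2+26, 4+24, 11+22, …, 26+2, 32+0) = 33
Maximum revenue is $33.
Now minimize piece count subject to staying optimal: for each k, pieces[k] = 1 + min over i with p[i]+r[k−i]=r[k] of pieces[k−i].
pieces[6] = 2
pieces[7] = 3
pieces[8] = 1
pieces[9] = 3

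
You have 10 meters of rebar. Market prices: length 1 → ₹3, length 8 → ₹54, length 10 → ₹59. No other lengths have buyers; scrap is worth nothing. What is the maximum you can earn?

60

Build r[k] bottom-up: r[k] = max over allowed piece i of (p[i] + r[k−i]).
r[1] = 3
r[2] = 6  (first piece 1, then r[1]=3)
r[3] = 9  (first piece 1, then r[2]=6)
r[4] = 12  (first piece 1, then r[3]=9)
r[5] = 15  (first piece 1, then r[4]=12)
r[6] = 18  (first piece 1, then r[5]=15)
r[7] = 21  (first piece 1, then r[6]=18)
r[8] = 54
r[9] = 57  (first piece 1, then r[8]=54)
r[10] = 60  (first piece 1, then r[9]=57)
One optimal cutting: 8 + 1 + 1 → ₹60.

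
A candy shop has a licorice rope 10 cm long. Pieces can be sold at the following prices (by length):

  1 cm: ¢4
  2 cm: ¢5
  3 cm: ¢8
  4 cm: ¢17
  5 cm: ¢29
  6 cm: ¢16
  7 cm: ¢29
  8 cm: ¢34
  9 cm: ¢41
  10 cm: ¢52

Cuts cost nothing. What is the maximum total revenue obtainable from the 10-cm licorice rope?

58

Build r[k] bottom-up: r[k] = max over allowed piece i of (p[i] + r[k−i]).
r[1] = 4
r[2] = 8  (first piece 1, then r[1]=4)
r[3] = 12  (first piece 1, then r[2]=8)
r[4] = 17
r[5] = 29
r[6] = 33  (first piece 1, then r[5]=29)
r[7] = 37  (first piece 1, then r[6]=33)
r[8] = 41  (first piece 1, then r[7]=37)
r[9] = 46  (first piece 4, then r[5]=29)
r[10] = 58  (first piece 5, then r[5]=29)
One optimal cutting: 5 + 5 → ¢29 + ¢29 = ¢58.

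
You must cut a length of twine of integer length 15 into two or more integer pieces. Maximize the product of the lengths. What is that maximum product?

243

Fill P[k] for k=2..15: at each k try every first piece i and multiply by the better of (k−i) uncut or P[k−i].
P[2] = 1·max(1,0) = 1·1 = 1
P[3] = max(1·2, 2·1) = 2
P[4] = max(1·3, 2·2, 3·1) = 4
P[5] = max(1·4, 2·3, 3·2, 4·1) = 6
P[6] = max(1·6, 2·4, 3·3, 4·2, 5·1) = 9
P[7] = max(1·9, 2·6, 3·4, 4·3, 5·2, 6·1) = 12
P[8] = max(1·12, 2·9, 3·6, …, 6·2, 7·1) = 18
P[9] = max(1·18, 2·12, 3·9, …, 7·2, 8·1) = 27
P[10] = max(1·27, 2·18, 3·12, …, 8·2, 9·1) = 36
P[11] = max(1·36, 2·27, 3·18, …, 9·2, 10·1) = 54
P[12] = max(1·54, 2·36, 3·27, …, 10·2, 11·1) = 81
P[13] = max(1·81, 2·54, 3·36, …, 11·2, 12·1) = 108
P[14] = max(1·108, 2·81, 3·54, …, 12·2, 13·1) = 162
P[15] = max(1·162, 2·108, 3·81, …, 13·2, 14·1) = 243
One optimal split: 3 + 3 + 3 + 3 + 3; product 3·3·3·3·3 = 243.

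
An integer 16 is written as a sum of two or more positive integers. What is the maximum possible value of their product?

Fill m[k] for k=2..16: at each k try every first piece i and multiply by the better of (k−i) uncut or m[k−i].
m[2] = 1·max(1,0) = 1·1 = 1
m[3] = max(1·2, 2·1) = 2
m[4] = max(1·3, 2·2, 3·1) = 4
m[5] = max(1·4, 2·3, 3·2, 4·1) = 6
m[6] = max(1·6, 2·4, 3·3, 4·2, 5·1) = 9
m[7] = max(1·9, 2·6, 3·4, 4·3, 5·2, 6·1) = 12
m[8] = max(1·12, 2·9, 3·6, …, 6·2, 7·1) = 18
m[9] = max(1·18, 2·12, 3·9, …, 7·2, 8·1) = 27
m[10] = max(1·27, 2·18, 3·12, …, 8·2, 9·1) = 36
m[11] = max(1·36, 2·27, 3·18, …, 9·2, 10·1) = 54
m[12] = max(1·54, 2·36, 3·27, …, 10·2, 11·1) = 81
m[13] = max(1·81, 2·54, 3·36, …, 11·2, 12·1) = 108
m[14] = max(1·108, 2·81, 3·54, …, 12·2, 13·1) = 162
m[15] = max(1·162, 2·108, 3·81, …, 13·2, 14·1) = 243
m[16] = max(1·243, 2·162, 3·108, …, 14·2, 15·1) = 324
One optimal split: 3 + 3 + 3 + 3 + 2 + 2; product 3·3·3·3·2·2 = 324.

324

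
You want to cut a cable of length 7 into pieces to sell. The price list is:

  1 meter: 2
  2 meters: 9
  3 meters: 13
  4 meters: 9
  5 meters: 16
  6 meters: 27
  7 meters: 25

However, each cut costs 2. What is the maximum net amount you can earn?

Let r[k] be the best obtainable value from length k. For each k, try every first piece i and keep the best of price[i] + r[k−i] minus the 2 cut fee when i<k.
r[1] = 2
r[2] = 9
r[3] = 13
r[4] = 16  (first piece 2, then r[2]=9)
r[5] = 20  (first piece 2, then r[3]=13)
r[6] = 27
r[7] = 27  (first piece 1, then r[6]=27)
One optimal plan: pieces 6 + 1 (1 cut) → 29 − 2 = 27.

27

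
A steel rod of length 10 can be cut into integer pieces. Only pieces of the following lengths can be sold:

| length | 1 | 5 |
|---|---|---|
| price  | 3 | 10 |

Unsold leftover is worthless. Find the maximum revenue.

Let best[k] be the best obtainable value from length k. For each k, try every first piece i and keep the best of price[i] + best[k−i].
best[1] = 3
best[2] = 6  (first piece 1, then best[1]=3)
best[3] = 9  (first piece 1, then best[2]=6)
best[4] = 12  (first piece 1, then best[3]=9)
best[5] = max(3+12, 10+0) = 15
best[6] = max(3+15, 10+3) = 18
best[7] = max(3+18, 10+6) = 21
best[8] = max(3+21, 10+9) = 24
best[9] = max(3+24, 10+12) = 27
best[10] = max(3+27, 10+15) = 30
One optimal cutting: 1 + 1 + 1 + 1 + 1 + 1 + 1 + 1 + 1 + 1 → $30.

30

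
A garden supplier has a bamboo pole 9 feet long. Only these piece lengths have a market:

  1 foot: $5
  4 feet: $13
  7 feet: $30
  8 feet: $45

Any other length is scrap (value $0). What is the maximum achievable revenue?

Let f[k] be the best obtainable value from length k. For each k, try every first piece i and keep the best of price[i] + f[k−i].
f[1] = 5
f[2] = 10  (first piece 1, then f[1]=5)
f[3] = 15  (first piece 1, then f[2]=10)
f[4] = 20  (first piece 1, then f[3]=15)
f[5] = 25  (first piece 1, then f[4]=20)
f[6] = 30  (first piece 1, then f[5]=25)
f[7] = 35  (first piece 1, then f[6]=30)
f[8] = 45
f[9] = 50  (first piece 1, then f[8]=45)
One optimal cutting: 8 + 1 → $50.

50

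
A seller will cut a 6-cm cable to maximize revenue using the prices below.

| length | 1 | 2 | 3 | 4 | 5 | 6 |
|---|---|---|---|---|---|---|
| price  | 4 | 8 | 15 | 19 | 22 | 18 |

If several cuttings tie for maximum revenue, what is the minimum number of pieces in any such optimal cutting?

2

Consider every possible first cut. r[k] is the best of p[i]+r[k−i] over all sellable i≤k.
r[1] = 4
r[2] = max(4+4, 8+0) = 8
r[3] = max(4+8, 8+4, 15+0) = 15
r[4] = max(4+15, 8+8, 15+4, 19+0) = 19
r[5] = max(4+19, 8+15, 15+8, 19+4, 22+0) = 23
r[6] = max(4+23, 8+19, 15+15, 19+8, 22+4, 18+0) = 30
Maximum revenue is $30.
Now minimize piece count subject to staying optimal: for each k, pieces[k] = 1 + min over i with p[i]+r[k−i]=r[k] of pieces[k−i].
pieces[3] = 1
pieces[4] = 1
pieces[5] = 2
pieces[6] = 2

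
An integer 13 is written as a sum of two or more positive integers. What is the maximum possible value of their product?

108

Define prod[k] = max over 1≤i<k of i · max(k−i, prod[k−i]); the inner max lets the remainder stay uncut if that's better.
prod[2] = 1×max(1,0) = 1×1 = 1
prod[3] = max(1×2, 2×1) = 2
prod[4] = max(1×3, 2×2, 3×1) = 4
prod[5] = max(1×4, 2×3, 3×2, 4×1) = 6
prod[6] = max(1×6, 2×4, 3×3, 4×2, 5×1) = 9
prod[7] = max(1×9, 2×6, 3×4, 4×3, 5×2, 6×1) = 12
prod[8] = max(1×12, 2×9, 3×6, …, 6×2, 7×1) = 18
prod[9] = max(1×18, 2×12, 3×9, …, 7×2, 8×1) = 27
prod[10] = max(1×27, 2×18, 3×12, …, 8×2, 9×1) = 36
prod[11] = max(1×36, 2×27, 3×18, …, 9×2, 10×1) = 54
prod[12] = max(1×54, 2×36, 3×27, …, 10×2, 11×1) = 81
prod[13] = max(1×81, 2×54, 3×36, …, 11×2, 12×1) = 108
One optimal split: 3 + 3 + 3 + 2 + 2; product 3×3×3×2×2 = 108.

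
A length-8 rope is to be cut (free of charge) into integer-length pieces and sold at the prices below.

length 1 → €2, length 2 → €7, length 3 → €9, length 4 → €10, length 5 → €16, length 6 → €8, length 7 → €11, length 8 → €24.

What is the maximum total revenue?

Consider every possible first cut. best[k] is the best of p[i]+best[k−i] over all sellable i≤k.
best[1] = 2
best[2] = 7
best[3] = 9  (first piece 1, then best[2]=7)
best[4] = 14  (first piece 2, then best[2]=7)
best[5] = 16  (first piece 1, then best[4]=14)
best[6] = 21  (first piece 2, then best[4]=14)
best[7] = 23  (first piece 1, then best[6]=21)
best[8] = 28  (first piece 2, then best[6]=21)
One optimal cutting: 2 + 2 + 2 + 2 → €7 + €7 + €7 + €7 = €28.

28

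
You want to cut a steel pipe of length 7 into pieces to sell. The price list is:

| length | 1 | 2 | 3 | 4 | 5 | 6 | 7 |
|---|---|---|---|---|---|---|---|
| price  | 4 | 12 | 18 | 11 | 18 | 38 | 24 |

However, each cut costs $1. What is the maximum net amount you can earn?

Consider every possible first cut. r[k] is the best of p[i]+r[k−i] over all sellable i≤k, charging 1 whenever i<k.
r[1] = 4
r[2] = 12
r[3] = 18
r[4] = 23  (first piece 2, then r[2]=12)
r[5] = 29  (first piece 2, then r[3]=18)
r[6] = 38
r[7] = 41  (first piece 1, then r[6]=38)
One optimal plan: pieces 6 + 1 (1 cut) → $42 − $1 = $41.

41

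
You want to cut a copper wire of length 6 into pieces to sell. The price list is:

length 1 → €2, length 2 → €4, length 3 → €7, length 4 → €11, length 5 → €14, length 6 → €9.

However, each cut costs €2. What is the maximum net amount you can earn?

14

Let v[k] be the best obtainable value from length k. For each k, try every first piece i and keep the best of price[i] + v[k−i] minus the 2 cut fee when i<k.
v[1] = 2
v[2] = 4
v[3] = 7
v[4] = 11
v[5] = 14
v[6] = 14  (first piece 1, then v[5]=14)
One optimal plan: pieces 5 + 1 (1 cut) → €16 − €2 = €14.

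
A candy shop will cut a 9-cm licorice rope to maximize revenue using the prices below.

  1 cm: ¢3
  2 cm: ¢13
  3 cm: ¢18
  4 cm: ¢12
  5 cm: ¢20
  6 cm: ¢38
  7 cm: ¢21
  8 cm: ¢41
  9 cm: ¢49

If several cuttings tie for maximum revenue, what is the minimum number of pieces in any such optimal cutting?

4

Let r[k] be the best obtainable value from length k. For each k, try every first piece i and keep the best of price[i] + r[k−i].
r[1] = 3
r[2] = max(3+3, 13+0) = 13
r[3] = max(3+13, 13+3, 18+0) = 18
r[4] = max(3+18, 13+13, 18+3, 12+0) = 26
r[5] = max(3+26, 13+18, 18+13, 12+3, 20+0) = 31
r[6] = max(3+31, 13+26, 18+18, 12+13, 20+3, 38+0) = 39
r[7] = max(3+39, 13+31, 18+26, …, 38+3, 21+0) = 44
r[8] = max(3+44, 13+39, 18+31, …, 21+3, 41+0) = 52
r[9] = max(3+52, 13+44, 18+39, …, 41+3, 49+0) = 57
Maximum revenue is ¢57.
Now minimize piece count subject to staying optimal: for each k, pieces[k] = 1 + min over i with p[i]+r[k−i]=r[k] of pieces[k−i].
pieces[6] = 3
pieces[7] = 3
pieces[8] = 4
pieces[9] = 4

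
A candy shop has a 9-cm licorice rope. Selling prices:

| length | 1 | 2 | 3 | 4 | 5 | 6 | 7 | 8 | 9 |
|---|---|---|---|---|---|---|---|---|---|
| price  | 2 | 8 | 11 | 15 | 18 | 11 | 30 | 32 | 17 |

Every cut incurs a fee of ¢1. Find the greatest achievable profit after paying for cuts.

Let r[k] be the best obtainable value from length k. For each k, try every first piece i and keep the best of price[i] + r[k−i] minus the 1 cut fee when i<k.
r[1] = 2
r[2] = 8
r[3] = 11
r[4] = 15  (first piece 2, then r[2]=8)
r[5] = 18  (first piece 2, then r[3]=11)
r[6] = 22  (first piece 2, then r[4]=15)
r[7] = 30
r[8] = 32
r[9] = 37  (first piece 2, then r[7]=30)
One optimal plan: pieces 7 + 2 (1 cut) → ¢38 − ¢1 = ¢37.

37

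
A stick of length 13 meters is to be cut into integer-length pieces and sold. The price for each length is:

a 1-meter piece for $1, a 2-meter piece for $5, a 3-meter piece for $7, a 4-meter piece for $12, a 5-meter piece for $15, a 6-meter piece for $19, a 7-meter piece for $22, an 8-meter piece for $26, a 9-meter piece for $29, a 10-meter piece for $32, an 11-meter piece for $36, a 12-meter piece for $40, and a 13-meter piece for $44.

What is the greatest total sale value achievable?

44

Consider every possible first cut. R[k] is the best of p[i]+R[k−i] over all sellable i≤k.
R[1] = 1
R[2] = 5
R[3] = 7
R[4] = 12
R[5] = 15
R[6] = 19
R[7] = 22
R[8] = 26
R[9] = 29
R[10] = 32
R[11] = 36
R[12] = 40
R[13] = 44
Best is to sell the whole 13-meter piece uncut for $44.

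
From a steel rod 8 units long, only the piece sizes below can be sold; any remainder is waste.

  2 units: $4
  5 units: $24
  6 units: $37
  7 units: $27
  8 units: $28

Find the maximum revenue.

Consider every possible first cut. r[k] is the best of p[i]+r[k−i] over all sellable i≤k.
r[1] = 0
r[2] = 4
r[3] = 4
r[4] = 8  (first piece 2, then r[2]=4)
r[5] = max(4+4, 24+0) = 24
r[6] = max(4+8, 24+0, 37+0) = 37
r[7] = max(4+24, 24+4, 37+0, 27+0) = 37
r[8] = max(4+37, 24+4, 37+4, 27+0, 28+0) = 41
One optimal cutting: 6 + 2 → $41.

41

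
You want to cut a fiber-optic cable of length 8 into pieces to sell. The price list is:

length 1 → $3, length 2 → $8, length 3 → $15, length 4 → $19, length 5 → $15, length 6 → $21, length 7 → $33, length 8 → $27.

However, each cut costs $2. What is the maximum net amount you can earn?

Build r[k] bottom-up: r[k] = max over allowed piece i of (p[i] + r[k−i]) − 2 per cut.
r[1] = 3
r[2] = 8
r[3] = 15
r[4] = 19
r[5] = 21  (first piece 2, then r[3]=15)
r[6] = 28  (first piece 3, then r[3]=15)
r[7] = 33
r[8] = 36  (first piece 4, then r[4]=19)
One optimal plan: pieces 4 + 4 (1 cut) → $38 − $2 = $36.

36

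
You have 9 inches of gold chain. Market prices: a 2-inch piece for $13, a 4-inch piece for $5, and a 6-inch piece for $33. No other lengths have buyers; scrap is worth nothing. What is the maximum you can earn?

52

Build f[k] bottom-up: f[k] = max over allowed piece i of (p[i] + f[k−i]).
f[1] = 0
f[2] = 13
f[3] = 13
f[4] = max(13+13, 5+0) = 26
f[5] = max(13+13, 5+0) = 26
f[6] = max(13+26, 5+13, 33+0) = 39
f[7] = max(13+26, 5+13, 33+0) = 39
f[8] = max(13+39, 5+26, 33+13) = 52
f[9] = max(13+39, 5+26, 33+13) = 52
One optimal cutting: pieces 2 + 2 + 2 + 2 with 1 inch of scrap → $52.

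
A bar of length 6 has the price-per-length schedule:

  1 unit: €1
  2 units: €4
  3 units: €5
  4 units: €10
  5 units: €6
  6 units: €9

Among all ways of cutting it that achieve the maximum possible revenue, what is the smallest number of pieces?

Consider every possible first cut. r[k] is the best of p[i]+r[k−i] over all sellable i≤k.
r[1] = 1
r[2] = 4
r[3] = 5  (first piece 1, then r[2]=4)
r[4] = 10
r[5] = 11  (first piece 1, then r[4]=10)
r[6] = 14  (first piece 2, then r[4]=10)
Maximum revenue is €14.
Now minimize piece count subject to staying optimal: for each k, pieces[k] = 1 + min over i with p[i]+r[k−i]=r[k] of pieces[k−i].
pieces[3] = 1
pieces[4] = 1
pieces[5] = 2
pieces[6] = 2

2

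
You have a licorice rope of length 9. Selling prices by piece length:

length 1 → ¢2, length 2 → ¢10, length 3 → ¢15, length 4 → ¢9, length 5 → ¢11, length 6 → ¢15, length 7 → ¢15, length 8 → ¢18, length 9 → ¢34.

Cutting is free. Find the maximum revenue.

Consider every possible first cut. r[k] is the best of p[i]+r[k−i] over all sellable i≤k.
r[1] = 2
r[2] = 10
r[3] = 15
r[4] = 20  (first piece 2, then r[2]=10)
r[5] = 25  (first piece 2, then r[3]=15)
r[6] = 30  (first piece 2, then r[4]=20)
r[7] = 35  (first piece 2, then r[5]=25)
r[8] = 40  (first piece 2, then r[6]=30)
r[9] = 45  (first piece 2, then r[7]=35)
One optimal cutting: 3 + 2 + 2 + 2 → ¢15 + ¢10 + ¢10 + ¢10 = ¢45.

45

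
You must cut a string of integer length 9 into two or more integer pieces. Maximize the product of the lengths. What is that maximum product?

Fill P[k] for k=2..9: at each k try every first piece i and multiply by the better of (k−i) uncut or P[k−i].
Small cases: P[2]=1, P[3]=2.
P[4] = 2×max(2,1) = 2×2 = 4
P[5] = 2×max(3,2) = 2×3 = 6
P[6] = 3×max(3,2) = 3×3 = 9
P[7] = 2×max(5,6) = 2×6 = 12
P[8] = 2×max(6,9) = 2×9 = 18
P[9] = 3×max(6,9) = 3×9 = 27
One optimal split: 3 + 3 + 3; product 3×3×3 = 27.

27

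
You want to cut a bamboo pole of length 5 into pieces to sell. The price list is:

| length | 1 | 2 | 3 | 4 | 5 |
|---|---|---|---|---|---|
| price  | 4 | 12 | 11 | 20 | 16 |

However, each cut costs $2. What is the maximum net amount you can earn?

Consider every possible first cut. net[k] is the best of p[i]+net[k−i] over all sellable i≤k, charging 2 whenever i<k.
net[1] = 4
net[2] = max(4+4-2, 12+0) = 12
net[3] = max(4+12-2, 12+4-2, 11+0) = 14
net[4] = max(4+14-2, 12+12-2, 11+4-2, 20+0) = 22
net[5] = max(4+22-2, 12+14-2, 11+12-2, 20+4-2, 16+0) = 24
One optimal plan: pieces 2 + 2 + 1 (2 cuts) → $28 − $4 = $24.

24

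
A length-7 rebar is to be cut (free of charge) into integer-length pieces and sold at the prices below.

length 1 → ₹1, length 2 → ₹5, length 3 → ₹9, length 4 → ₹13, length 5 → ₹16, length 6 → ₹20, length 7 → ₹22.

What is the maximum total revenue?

22

Let v[k] be the best obtainable value from length k. For each k, try every first piece i and keep the best of price[i] + v[k−i].
v[1] = 1
v[2] = 5
v[3] = 9
v[4] = 13
v[5] = 16
v[6] = 20
v[7] = 22  (first piece 3, then v[4]=13)
One optimal cutting: 4 + 3 → ₹13 + ₹9 = ₹22.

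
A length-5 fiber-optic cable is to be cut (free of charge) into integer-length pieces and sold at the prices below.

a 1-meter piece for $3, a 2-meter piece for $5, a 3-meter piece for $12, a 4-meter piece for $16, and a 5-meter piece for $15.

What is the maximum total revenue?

Let best[k] be the best obtainable value from length k. For each k, try every first piece i and keep the best of price[i] + best[k−i].
best[1] = 3
best[2] = 6  (first piece 1, then best[1]=3)
best[3] = 12
best[4] = 16
best[5] = 19  (first piece 1, then best[4]=16)
One optimal cutting: 4 + 1 → $16 + $3 = $19.

19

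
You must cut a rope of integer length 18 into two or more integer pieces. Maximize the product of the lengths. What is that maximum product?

Let m[k] be the best product for length k (with at least one cut). For each first piece i, the rest contributes max(k−i, m[k−i]).
Small cases: m[2]=1, m[3]=2, m[4]=4, m[5]=6, m[6]=9, m[7]=12, m[8]=18, m[9]=27, m[10]=36, m[11]=54, m[12]=81, m[13]=108.
m[14] = 2×max(12,81) = 2×81 = 162
m[15] = 3×max(12,81) = 3×81 = 243
m[16] = 2×max(14,162) = 2×162 = 324
m[17] = 2×max(15,243) = 2×243 = 486
m[18] = 3×max(15,243) = 3×243 = 729
One optimal split: 3 + 3 + 3 + 3 + 3 + 3; product 3×3×3×3×3×3 = 729.

729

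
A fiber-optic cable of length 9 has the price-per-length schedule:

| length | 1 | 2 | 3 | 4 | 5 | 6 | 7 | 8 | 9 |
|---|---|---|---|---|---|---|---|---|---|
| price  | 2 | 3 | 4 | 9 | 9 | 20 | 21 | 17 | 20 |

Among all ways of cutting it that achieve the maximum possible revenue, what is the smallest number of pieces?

Let r[k] be the best obtainable value from length k. For each k, try every first piece i and keep the best of price[i] + r[k−i].
r[1] = 2
r[2] = 4  (first piece 1, then r[1]=2)
r[3] = 6  (first piece 1, then r[2]=4)
r[4] = 9
r[5] = 11  (first piece 1, then r[4]=9)
r[6] = 20
r[7] = 22  (first piece 1, then r[6]=20)
r[8] = 24  (first piece 1, then r[7]=22)
r[9] = 26  (first piece 1, then r[8]=24)
Maximum revenue is $26.
Now minimize piece count subject to staying optimal: for each k, pieces[k] = 1 + min over i with p[i]+r[k−i]=r[k] of pieces[k−i].
pieces[6] = 1
pieces[7] = 2
pieces[8] = 3
pieces[9] = 4

4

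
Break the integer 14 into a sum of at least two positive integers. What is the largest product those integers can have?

162

Define f[k] = max over 1≤i<k of i · max(k−i, f[k−i]); the inner max lets the remainder stay uncut if that's better.
f[2] = 1*max(1,0) = 1*1 = 1
f[3] = max(1*2, 2*1) = 2
f[4] = max(1*3, 2*2, 3*1) = 4
f[5] = max(1*4, 2*3, 3*2, 4*1) = 6
f[6] = max(1*6, 2*4, 3*3, 4*2, 5*1) = 9
f[7] = max(1*9, 2*6, 3*4, 4*3, 5*2, 6*1) = 12
f[8] = max(1*12, 2*9, 3*6, …, 6*2, 7*1) = 18
f[9] = max(1*18, 2*12, 3*9, …, 7*2, 8*1) = 27
f[10] = max(1*27, 2*18, 3*12, …, 8*2, 9*1) = 36
f[11] = max(1*36, 2*27, 3*18, …, 9*2, 10*1) = 54
f[12] = max(1*54, 2*36, 3*27, …, 10*2, 11*1) = 81
f[13] = max(1*81, 2*54, 3*36, …, 11*2, 12*1) = 108
f[14] = max(1*108, 2*81, 3*54, …, 12*2, 13*1) = 162
One optimal split: 3 + 3 + 3 + 3 + 2; product 3*3*3*3*2 = 162.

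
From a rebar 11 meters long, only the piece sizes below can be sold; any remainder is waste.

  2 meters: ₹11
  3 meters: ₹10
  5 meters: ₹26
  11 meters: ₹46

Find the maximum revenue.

Let f[k] be the best obtainable value from length k. For each k, try every first piece i and keep the best of price[i] + f[k−i].
f[1] = 0
f[2] = 11
f[3] = max(11+0, 10+0) = 11
f[4] = max(11+11, 10+0) = 22
f[5] = max(11+11, 10+11, 26+0) = 26
f[6] = max(11+22, 10+11, 26+0) = 33
f[7] = max(11+26, 10+22, 26+11) = 37
f[8] = max(11+33, 10+26, 26+11) = 44
f[9] = max(11+37, 10+33, 26+22) = 48
f[10] = max(11+44, 10+37, 26+26) = 55
f[11] = max(11+48, 10+44, 26+33, 46+0) = 59
One optimal cutting: 5 + 2 + 2 + 2 → ₹59.

59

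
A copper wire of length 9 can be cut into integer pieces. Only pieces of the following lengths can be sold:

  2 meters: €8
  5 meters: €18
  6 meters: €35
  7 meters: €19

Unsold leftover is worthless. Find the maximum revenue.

43

Build best[k] bottom-up: best[k] = max over allowed piece i of (p[i] + best[k−i]).
best[1] = 0
best[2] = 8
best[3] = 8
best[4] = 16  (first piece 2, then best[2]=8)
best[5] = max(8+8, 18+0) = 18
best[6] = max(8+16, 18+0, 35+0) = 35
best[7] = max(8+18, 18+8, 35+0, 19+0) = 35
best[8] = max(8+35, 18+8, 35+8, 19+0) = 43
best[9] = max(8+35, 18+16, 35+8, 19+8) = 43
One optimal cutting: pieces 6 + 2 with 1 meter of scrap → €43.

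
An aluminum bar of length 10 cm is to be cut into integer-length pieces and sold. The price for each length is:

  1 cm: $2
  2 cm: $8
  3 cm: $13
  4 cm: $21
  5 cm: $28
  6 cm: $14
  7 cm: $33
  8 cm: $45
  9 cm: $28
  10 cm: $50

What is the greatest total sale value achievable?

Build v[k] bottom-up: v[k] = max over allowed piece i of (p[i] + v[k−i]).
v[1] = 2
v[2] = 8
v[3] = 13
v[4] = 21
v[5] = 28
v[6] = 30  (first piece 1, then v[5]=28)
v[7] = 36  (first piece 2, then v[5]=28)
v[8] = 45
v[9] = 49  (first piece 4, then v[5]=28)
v[10] = 56  (first piece 5, then v[5]=28)
One optimal cutting: 5 + 5 → $28 + $28 = $56.

56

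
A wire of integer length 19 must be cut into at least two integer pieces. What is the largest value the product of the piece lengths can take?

972

Define P[k] = max over 1≤i<k of i · max(k−i, P[k−i]); the inner max lets the remainder stay uncut if that's better.
P[2] = 1×max(1,0) = 1×1 = 1
P[3] = 1×max(2,1) = 1×2 = 2
P[4] = 2×max(2,1) = 2×2 = 4
P[5] = 2×max(3,2) = 2×3 = 6
P[6] = 3×max(3,2) = 3×3 = 9
P[7] = 2×max(5,6) = 2×6 = 12
P[8] = 2×max(6,9) = 2×9 = 18
P[9] = 3×max(6,9) = 3×9 = 27
P[10] = 2×max(8,18) = 2×18 = 36
P[11] = 2×max(9,27) = 2×27 = 54
P[12] = 3×max(9,27) = 3×27 = 81
P[13] = 2×max(11,54) = 2×54 = 108
P[14] = 2×max(12,81) = 2×81 = 162
P[15] = 3×max(12,81) = 3×81 = 243
P[16] = 2×max(14,162) = 2×162 = 324
P[17] = 2×max(15,243) = 2×243 = 486
P[18] = 3×max(15,243) = 3×243 = 729
P[19] = 2×max(17,486) = 2×486 = 972
One optimal split: 3 + 3 + 3 + 3 + 3 + 2 + 2; product 3×3×3×3×3×2×2 = 972.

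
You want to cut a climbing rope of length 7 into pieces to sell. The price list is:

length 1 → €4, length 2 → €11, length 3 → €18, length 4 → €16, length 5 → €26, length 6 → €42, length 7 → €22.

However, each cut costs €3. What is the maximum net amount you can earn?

43

Consider every possible first cut. v[k] is the best of p[i]+v[k−i] over all sellable i≤k, charging 3 whenever i<k.
v[1] = 4
v[2] = 11
v[3] = 18
v[4] = 19  (first piece 1, then v[3]=18)
v[5] = 26  (first piece 2, then v[3]=18)
v[6] = 42
v[7] = 43  (first piece 1, then v[6]=42)
One optimal plan: pieces 6 + 1 (1 cut) → €46 − €3 = €43.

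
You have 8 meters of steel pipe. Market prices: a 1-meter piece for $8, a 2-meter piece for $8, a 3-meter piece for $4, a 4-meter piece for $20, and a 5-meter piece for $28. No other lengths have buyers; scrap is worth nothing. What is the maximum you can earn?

Build r[k] bottom-up: r[k] = max over allowed piece i of (p[i] + r[k−i]).
r[1] = 8
r[2] = max(8+8, 8+0) = 16
r[3] = max(8+16, 8+8, 4+0) = 24
r[4] = max(8+24, 8+16, 4+8, 20+0) = 32
r[5] = max(8+32, 8+24, 4+16, 20+8, 28+0) = 40
r[6] = max(8+40, 8+32, 4+24, 20+16, 28+8) = 48
r[7] = max(8+48, 8+40, 4+32, 20+24, 28+16) = 56
r[8] = max(8+56, 8+48, 4+40, 20+32, 28+24) = 64
One optimal cutting: 1 + 1 + 1 + 1 + 1 + 1 + 1 + 1 → $64.

64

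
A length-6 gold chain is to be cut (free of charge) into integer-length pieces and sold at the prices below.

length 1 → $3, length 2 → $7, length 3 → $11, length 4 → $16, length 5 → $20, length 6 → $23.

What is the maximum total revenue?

Consider every possible first cut. r[k] is the best of p[i]+r[k−i] over all sellable i≤k.
r[1] = 3
r[2] = max(3+3, 7+0) = 7
r[3] = max(3+7, 7+3, 11+0) = 11
r[4] = max(3+11, 7+7, 11+3, 16+0) = 16
r[5] = max(3+16, 7+11, 11+7, 16+3, 20+0) = 20
r[6] = max(3+20, 7+16, 11+11, 16+7, 20+3, 23+0) = 23
One optimal cutting: 5 + 1 → $20 + $3 = $23.

23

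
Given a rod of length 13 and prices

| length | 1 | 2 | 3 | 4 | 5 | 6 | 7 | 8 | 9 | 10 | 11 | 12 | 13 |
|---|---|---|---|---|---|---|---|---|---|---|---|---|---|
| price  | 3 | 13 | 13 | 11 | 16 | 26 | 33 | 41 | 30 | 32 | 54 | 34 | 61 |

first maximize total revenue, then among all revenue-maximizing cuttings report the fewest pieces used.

7

Let r[k] be the best obtainable value from length k. For each k, try every first piece i and keep the best of price[i] + r[k−i].
r[1] = 3
r[2] = 13
r[3] = 16  (first piece 1, then r[2]=13)
r[4] = 26  (first piece 2, then r[2]=13)
r[5] = 29  (first piece 1, then r[4]=26)
r[6] = 39  (first piece 2, then r[4]=26)
r[7] = 42  (first piece 1, then r[6]=39)
r[8] = 52  (first piece 2, then r[6]=39)
r[9] = 55  (first piece 1, then r[8]=52)
r[10] = 65  (first piece 2, then r[8]=52)
r[11] = 68  (first piece 1, then r[10]=65)
r[12] = 78  (first piece 2, then r[10]=65)
r[13] = 81  (first piece 1, then r[12]=78)
Maximum revenue is 81.
Now minimize piece count subject to staying optimal: for each k, pieces[k] = 1 + min over i with p[i]+r[k−i]=r[k] of pieces[k−i].
pieces[10] = 5
pieces[11] = 6
pieces[12] = 6
pieces[13] = 7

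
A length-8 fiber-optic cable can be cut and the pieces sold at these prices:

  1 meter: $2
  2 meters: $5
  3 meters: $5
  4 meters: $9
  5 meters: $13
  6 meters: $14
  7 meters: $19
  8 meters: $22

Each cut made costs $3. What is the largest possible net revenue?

Let r[k] be the best obtainable value from length k. For each k, try every first piece i and keep the best of price[i] + r[k−i] minus the 3 cut fee when i<k.
r[1] = 2
r[2] = max(2+2-3, 5+0) = 5
r[3] = max(2+5-3, 5+2-3, 5+0) = 5
r[4] = max(2+5-3, 5+5-3, 5+2-3, 9+0) = 9
r[5] = max(2+9-3, 5+5-3, 5+5-3, 9+2-3, 13+0) = 13
r[6] = max(2+13-3, 5+9-3, 5+5-3, 9+5-3, 13+2-3, 14+0) = 14
r[7] = max(2+14-3, 5+13-3, 5+9-3, …, 14+2-3, 19+0) = 19
r[8] = max(2+19-3, 5+14-3, 5+13-3, …, 19+2-3, 22+0) = 22
Best is to make no cuts and sell whole for $22.

22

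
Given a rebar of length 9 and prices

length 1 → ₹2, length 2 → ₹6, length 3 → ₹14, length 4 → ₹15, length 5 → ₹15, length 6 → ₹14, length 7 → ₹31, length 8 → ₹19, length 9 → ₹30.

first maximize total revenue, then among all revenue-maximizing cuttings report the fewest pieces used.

Consider every possible first cut. r[k] is the best of p[i]+r[k−i] over all sellable i≤k.
r[1] = 2
r[2] = 6
r[3] = 14
r[4] = 16  (first piece 1, then r[3]=14)
r[5] = 20  (first piece 2, then r[3]=14)
r[6] = 28  (first piece 3, then r[3]=14)
r[7] = 31
r[8] = 34  (first piece 2, then r[6]=28)
r[9] = 42  (first piece 3, then r[6]=28)
Maximum revenue is ₹42.
Now minimize piece count subject to staying optimal: for each k, pieces[k] = 1 + min over i with p[i]+r[k−i]=r[k] of pieces[k−i].
pieces[6] = 2
pieces[7] = 1
pieces[8] = 3
pieces[9] = 3

3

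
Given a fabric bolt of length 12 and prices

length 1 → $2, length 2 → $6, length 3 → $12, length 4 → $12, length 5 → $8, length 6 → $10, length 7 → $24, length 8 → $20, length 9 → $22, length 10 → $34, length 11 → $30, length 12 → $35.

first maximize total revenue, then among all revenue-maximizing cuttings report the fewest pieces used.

Build r[k] bottom-up: r[k] = max over allowed piece i of (p[i] + r[k−i]).
r[1] = 2
r[2] = 6
r[3] = 12
r[4] = 14  (first piece 1, then r[3]=12)
r[5] = 18  (first piece 2, then r[3]=12)
r[6] = 24  (first piece 3, then r[3]=12)
r[7] = 26  (first piece 1, then r[6]=24)
r[8] = 30  (first piece 2, then r[6]=24)
r[9] = 36  (first piece 3, then r[6]=24)
r[10] = 38  (first piece 1, then r[9]=36)
r[11] = 42  (first piece 2, then r[9]=36)
r[12] = 48  (first piece 3, then r[9]=36)
Maximum revenue is $48.
Now minimize piece count subject to staying optimal: for each k, pieces[k] = 1 + min over i with p[i]+r[k−i]=r[k] of pieces[k−i].
pieces[9] = 3
pieces[10] = 4
pieces[11] = 4
pieces[12] = 4

4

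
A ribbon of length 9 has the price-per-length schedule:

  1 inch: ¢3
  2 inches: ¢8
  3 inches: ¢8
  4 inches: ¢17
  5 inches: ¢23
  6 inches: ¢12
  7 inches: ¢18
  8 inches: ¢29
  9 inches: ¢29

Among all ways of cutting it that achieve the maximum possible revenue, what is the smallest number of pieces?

2

Let r[k] be the best obtainable value from length k. For each k, try every first piece i and keep the best of price[i] + r[k−i].
r[1] = 3
r[2] = 8
r[3] = 11  (first piece 1, then r[2]=8)
r[4] = 17
r[5] = 23
r[6] = 26  (first piece 1, then r[5]=23)
r[7] = 31  (first piece 2, then r[5]=23)
r[8] = 34  (first piece 1, then r[7]=31)
r[9] = 40  (first piece 4, then r[5]=23)
Maximum revenue is ¢40.
Now minimize piece count subject to staying optimal: for each k, pieces[k] = 1 + min over i with p[i]+r[k−i]=r[k] of pieces[k−i].
pieces[6] = 2
pieces[7] = 2
pieces[8] = 2
pieces[9] = 2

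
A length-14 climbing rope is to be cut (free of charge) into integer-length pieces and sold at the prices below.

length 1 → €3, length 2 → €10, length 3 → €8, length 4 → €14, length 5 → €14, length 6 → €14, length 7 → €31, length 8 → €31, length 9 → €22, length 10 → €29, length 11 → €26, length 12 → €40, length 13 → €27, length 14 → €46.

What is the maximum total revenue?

70

Consider every possible first cut. R[k] is the best of p[i]+R[k−i] over all sellable i≤k.
R[1] = 3
R[2] = 10
R[3] = 13  (first piece 1, then R[2]=10)
R[4] = 20  (first piece 2, then R[2]=10)
R[5] = 23  (first piece 1, then R[4]=20)
R[6] = 30  (first piece 2, then R[4]=20)
R[7] = 33  (first piece 1, then R[6]=30)
R[8] = 40  (first piece 2, then R[6]=30)
R[9] = 43  (first piece 1, then R[8]=40)
R[10] = 50  (first piece 2, then R[8]=40)
R[11] = 53  (first piece 1, then R[10]=50)
R[12] = 60  (first piece 2, then R[10]=50)
R[13] = 63  (first piece 1, then R[12]=60)
R[14] = 70  (first piece 2, then R[12]=60)
One optimal cutting: 2 + 2 + 2 + 2 + 2 + 2 + 2 → €10 + €10 + €10 + €10 + €10 + €10 + €10 = €70.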